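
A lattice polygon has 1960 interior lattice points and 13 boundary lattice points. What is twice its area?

Pick's theorem states A = I + B/2 − 1, so A = 1960 + 13/2 − 1 = 3931/2.
Hence 2A = 3931.

3931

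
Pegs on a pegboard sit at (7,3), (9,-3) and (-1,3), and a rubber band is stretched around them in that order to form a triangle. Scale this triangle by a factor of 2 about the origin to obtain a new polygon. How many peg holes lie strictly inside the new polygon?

85

Using the shoelace formula, 2A = |(7·(-3) − 9·3) + (9·3 − (-1)·(-3)) + ((-1)·3 − 7·3)| = 48, so the area is 24.
Summing gcd(|Δx|,|Δy|) over the edges gives the boundary count: gcd(2,6) + gcd(10,6) + gcd(8,0) = 2+2+8 = 12.
Scaling by 2 multiplies the area by 2² = 4 (so the new area is 96) and multiplies the boundary lattice-point count by 2, giving 24.
By Pick's theorem, the interior count of the dilated polygon is 96 − 24/2 + 1 = 85.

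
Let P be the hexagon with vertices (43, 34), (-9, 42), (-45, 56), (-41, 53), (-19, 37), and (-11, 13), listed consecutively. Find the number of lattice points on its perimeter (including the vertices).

The number of boundary lattice points is Σ gcd(|Δx|,|Δy|) = gcd(52,8) + gcd(36,14) + gcd(4,3) + gcd(22,16) + gcd(8,24) + gcd(54,21) = 4+2+1+2+8+3 = 20.

20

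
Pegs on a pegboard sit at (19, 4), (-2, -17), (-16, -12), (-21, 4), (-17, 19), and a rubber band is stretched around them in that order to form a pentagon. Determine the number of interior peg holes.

The shoelace formula gives twice the area as |(19·(-17) − (-2)·4) + ((-2)·(-12) − (-16)·(-17)) + ((-16)·4 − (-21)·(-12)) + ((-21)·19 − (-17)·4) + ((-17)·4 − 19·19)| = 1639, so the area is 819.5.
Summing gcd(|Δx|,|Δy|) over the edges gives the boundary count: gcd(21,21) + gcd(14,5) + gcd(5,16) + gcd(4,15) + gcd(36,15) = 21+1+1+1+3 = 27.
Pick's theorem gives I = A − B/2 + 1 = 819.5 − 27/2 + 1 = 807.

807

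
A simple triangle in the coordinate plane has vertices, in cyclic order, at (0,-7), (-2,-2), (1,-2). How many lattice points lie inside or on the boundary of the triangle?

11

The shoelace formula gives twice the area as |(0·(-2) − (-2)·(-7)) + ((-2)·(-2) − 1·(-2)) + (1·(-7) − 0·(-2))| = 15, so the area is 15/2.
The number of boundary lattice points is Σ gcd(|Δx|,|Δy|) = gcd(2,5) + gcd(3,0) + gcd(1,5) = 1+3+1 = 5.
Pick's theorem gives I = A − B/2 + 1 = 15/2 − 5/2 + 1 = 6, so the closed region contains I + B = 6 + 5 = 11 lattice points.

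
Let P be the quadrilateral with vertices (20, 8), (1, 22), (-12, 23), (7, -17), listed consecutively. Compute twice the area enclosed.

1158

By the shoelace formula, twice the signed area is |[20·22 − 1·8] + [1·23 − (-12)·22] + [(-12)·(-17) − 7·23] + [7·8 − 20·(-17)]| = 1158, so the area is 579.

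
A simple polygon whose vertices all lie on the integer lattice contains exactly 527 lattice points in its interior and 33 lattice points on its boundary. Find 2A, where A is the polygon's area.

1085

Pick's theorem states A = I + B/2 − 1, so A = 527 + 33/2 − 1 = 1085/2.
Hence 2A = 1085.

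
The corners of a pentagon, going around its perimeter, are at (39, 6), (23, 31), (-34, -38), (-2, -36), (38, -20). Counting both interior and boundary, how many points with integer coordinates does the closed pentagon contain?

2416

The shoelace formula gives twice the area as |[39·31 − 23·6] + [23·(-38) − (-34)·31] + [(-34)·(-36) − (-2)·(-38)] + [(-2)·(-20) − 38·(-36)] + [38·6 − 39·(-20)]| = 4815, so the area is 2407.5.
Summing gcd(|Δx|,|Δy|) over the edges gives the boundary count: gcd(16,25) + gcd(57,69) + gcd(32,2) + gcd(40,16) + gcd(1,26) = 1+3+2+8+1 = 15.
Pick's theorem gives I = A − B/2 + 1 = 2407.5 − 15/2 + 1 = 2401, so the closed region contains I + B = 2401 + 15 = 2416 lattice points.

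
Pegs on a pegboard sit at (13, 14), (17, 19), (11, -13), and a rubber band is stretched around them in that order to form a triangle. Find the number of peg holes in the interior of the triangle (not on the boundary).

Using the shoelace formula, 2A = |(13·19 − 17·14) + (17·(-13) − 11·19) + (11·14 − 13·(-13))| = 98, so the area is 49.
The number of boundary lattice points is Σ gcd(|Δx|,|Δy|) = gcd(4,5) + gcd(6,32) + gcd(2,27) = 1+2+1 = 4.
By Pick's theorem A = I + B/2 − 1, so I = 49 − 4/2 + 1 = 48.

48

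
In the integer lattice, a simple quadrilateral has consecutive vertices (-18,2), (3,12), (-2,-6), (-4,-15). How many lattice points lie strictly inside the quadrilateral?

243

By the shoelace formula, twice the signed area is |[(-18)·12 − 3·2] + [3·(-6) − (-2)·12] + [(-2)·(-15) − (-4)·(-6)] + [(-4)·2 − (-18)·(-15)]| = 488, so the area is 244.
Along each edge there are gcd(|Δx|,|Δy|)+1 lattice points, so counting each shared vertex once the boundary has gcd(21,10) + gcd(5,18) + gcd(2,9) + gcd(14,17) = 1+1+1+1 = 4.
By Pick's theorem A = I + B/2 − 1, so I = 244 − 4/2 + 1 = 243.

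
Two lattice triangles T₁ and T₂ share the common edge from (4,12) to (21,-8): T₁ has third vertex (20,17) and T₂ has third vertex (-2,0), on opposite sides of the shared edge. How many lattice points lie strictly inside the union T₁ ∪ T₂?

361

The union is the simple quadrilateral with vertices (4,12), (20,17), (21,-8), (-2,0) in order.
The shoelace formula gives twice the area as |[4·17 − 20·12] + [20·(-8) − 21·17] + [21·0 − (-2)·(-8)] + [(-2)·12 − 4·0]| = 729, so the area is 364.5.
Summing gcd(|Δx|,|Δy|) over the edges gives the boundary count: gcd(16,5) + gcd(1,25) + gcd(23,8) + gcd(6,12) = 1+1+1+6 = 9.
By Pick's theorem I = A − B/2 + 1 = 364.5 − 9/2 + 1 = 361.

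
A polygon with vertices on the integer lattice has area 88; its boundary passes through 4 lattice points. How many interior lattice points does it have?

Pick's theorem A = I + B/2 − 1 rearranges to I = A − B/2 + 1 = 88 − 4/2 + 1 = 87.

87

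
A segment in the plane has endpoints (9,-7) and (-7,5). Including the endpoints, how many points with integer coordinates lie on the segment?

The number of lattice points on a segment between lattice points is gcd(|Δx|,|Δy|) + 1 = gcd(16,12) + 1 = 4 + 1 = 5.

5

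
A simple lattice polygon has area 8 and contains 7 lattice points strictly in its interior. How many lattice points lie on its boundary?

4

Pick's theorem gives A = I + B/2 − 1, so B = 2(A − I + 1) = 2(8 − 7 + 1) = 4.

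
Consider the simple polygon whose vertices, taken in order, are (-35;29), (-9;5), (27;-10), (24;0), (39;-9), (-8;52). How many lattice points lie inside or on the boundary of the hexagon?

The shoelace formula gives twice the area as |[(-35)·5 − (-9)·29] + [(-9)·(-10) − 27·5] + [27·0 − 24·(-10)] + [24·(-9) − 39·0] + [39·52 − (-8)·(-9)] + [(-8)·29 − (-35)·52]| = 3609, so the area is 1804.5.
Along each edge there are gcd(|Δx|,|Δy|)+1 lattice points, so counting each shared vertex once the boundary has gcd(26,24) + gcd(36,15) + gcd(3,10) + gcd(15,9) + gcd(47,61) + gcd(27,23) = 2+3+1+3+1+1 = 11.
Pick's theorem gives I = A − B/2 + 1 = 1804.5 − 11/2 + 1 = 1800, so the closed region contains I + B = 1800 + 11 = 1811 lattice points.

1811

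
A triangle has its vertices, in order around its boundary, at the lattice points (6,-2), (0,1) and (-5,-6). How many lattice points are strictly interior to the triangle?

27

By the shoelace formula, twice the signed area is |[6·1 − 0·(-2)] + [0·(-6) − (-5)·1] + [(-5)·(-2) − 6·(-6)]| = 57, so the area is 28.5.
Along each edge there are gcd(|Δx|,|Δy|)+1 lattice points, so counting each shared vertex once the boundary has gcd(6,3) + gcd(5,7) + gcd(11,4) = 3+1+1 = 5.
By Pick's theorem A = I + B/2 − 1, so I = 28.5 − 5/2 + 1 = 27.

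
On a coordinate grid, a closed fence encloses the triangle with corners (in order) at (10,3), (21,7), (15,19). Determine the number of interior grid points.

75

By the shoelace formula, twice the signed area is |(10·7 − 21·3) + (21·19 − 15·7) + (15·3 − 10·19)| = 156, so the area is 78.
The number of boundary lattice points is Σ gcd(|Δx|,|Δy|) = gcd(11,4) + gcd(6,12) + gcd(5,16) = 1+6+1 = 8.
Pick's theorem gives I = A − B/2 + 1 = 78 − 8/2 + 1 = 75.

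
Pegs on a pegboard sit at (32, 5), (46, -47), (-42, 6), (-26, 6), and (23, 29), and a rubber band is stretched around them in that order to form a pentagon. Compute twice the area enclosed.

5233

The shoelace formula gives twice the area as |(32·(-47) − 46·5) + (46·6 − (-42)·(-47)) + ((-42)·6 − (-26)·6) + ((-26)·29 − 23·6) + (23·5 − 32·29)| = 5233, so the area is 2616.5.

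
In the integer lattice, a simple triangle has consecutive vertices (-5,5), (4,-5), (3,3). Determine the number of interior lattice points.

Using the shoelace formula, 2A = |[(-5)·(-5) − 4·5] + [4·3 − 3·(-5)] + [3·5 − (-5)·3]| = 62, so the area is 31.
Along each edge there are gcd(|Δx|,|Δy|)+1 lattice points, so counting each shared vertex once the boundary has gcd(9,10) + gcd(1,8) + gcd(8,2) = 1+1+2 = 4.
Pick's theorem gives I = A − B/2 + 1 = 31 − 4/2 + 1 = 30.

30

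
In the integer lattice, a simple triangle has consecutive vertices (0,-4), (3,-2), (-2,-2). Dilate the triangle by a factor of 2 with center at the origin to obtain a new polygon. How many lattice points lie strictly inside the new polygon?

13

By the shoelace formula, twice the signed area is |[0·(-2) − 3·(-4)] + [3·(-2) − (-2)·(-2)] + [(-2)·(-4) − 0·(-2)]| = 10, so the area is 5.
Summing gcd(|Δx|,|Δy|) over the edges gives the boundary count: gcd(3,2) + gcd(5,0) + gcd(2,2) = 1+5+2 = 8.
Scaling by 2 multiplies the area by 2² = 4 (so the new area is 20) and multiplies the boundary lattice-point count by 2, giving 16.
By Pick's theorem, the interior count of the dilated polygon is 20 − 16/2 + 1 = 13.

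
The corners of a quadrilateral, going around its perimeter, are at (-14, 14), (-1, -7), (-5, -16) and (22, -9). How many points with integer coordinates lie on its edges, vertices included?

Along each edge there are gcd(|Δx|,|Δy|)+1 lattice points, so counting each shared vertex once the boundary has gcd(13,21) + gcd(4,9) + gcd(27,7) + gcd(36,23) = 1+1+1+1 = 4.

4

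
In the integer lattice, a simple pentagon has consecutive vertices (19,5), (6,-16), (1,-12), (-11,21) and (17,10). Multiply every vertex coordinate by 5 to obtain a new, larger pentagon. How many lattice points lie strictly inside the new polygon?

Using the shoelace formula, 2A = |(19·(-16) − 6·5) + (6·(-12) − 1·(-16)) + (1·21 − (-11)·(-12)) + ((-11)·10 − 17·21) + (17·5 − 19·10)| = 1073, so the area is 536.5.
The number of boundary lattice points is Σ gcd(|Δx|,|Δy|) = gcd(13,21) + gcd(5,4) + gcd(12,33) + gcd(28,11) + gcd(2,5) = 1+1+3+1+1 = 7.
Scaling by 5 multiplies the area by 5² = 25 (so the new area is 13412.5) and multiplies the boundary lattice-point count by 5, giving 35.
By Pick's theorem, the interior count of the dilated polygon is 13412.5 − 35/2 + 1 = 13396.

13396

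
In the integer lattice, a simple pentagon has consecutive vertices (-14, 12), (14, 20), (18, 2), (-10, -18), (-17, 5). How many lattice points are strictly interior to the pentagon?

782

Using the shoelace formula, 2A = |((-14)·20 − 14·12) + (14·2 − 18·20) + (18·(-18) − (-10)·2) + ((-10)·5 − (-17)·(-18)) + ((-17)·12 − (-14)·5)| = 1574, so the area is 787.
Along each edge there are gcd(|Δx|,|Δy|)+1 lattice points, so counting each shared vertex once the boundary has gcd(28,8) + gcd(4,18) + gcd(28,20) + gcd(7,23) + gcd(3,7) = 4+2+4+1+1 = 12.
By Pick's theorem A = I + B/2 − 1, so I = 787 − 12/2 + 1 = 782.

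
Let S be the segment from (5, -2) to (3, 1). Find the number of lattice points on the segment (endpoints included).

The number of lattice points on a segment between lattice points is gcd(|Δx|,|Δy|) + 1 = gcd(2,3) + 1 = 1 + 1 = 2.

2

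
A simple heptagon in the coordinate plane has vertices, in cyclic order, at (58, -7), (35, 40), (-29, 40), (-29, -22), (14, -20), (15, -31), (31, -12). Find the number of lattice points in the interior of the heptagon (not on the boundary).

Using the shoelace formula, 2A = |(58·40 − 35·(-7)) + (35·40 − (-29)·40) + ((-29)·(-22) − (-29)·40) + ((-29)·(-20) − 14·(-22)) + (14·(-31) − 15·(-20)) + (15·(-12) − 31·(-31)) + (31·(-7) − 58·(-12))| = 8937, so the area is 8937/2.
The number of boundary lattice points is Σ gcd(|Δx|,|Δy|) = gcd(23,47) + gcd(64,0) + gcd(0,62) + gcd(43,2) + gcd(1,11) + gcd(16,19) + gcd(27,5) = 1+64+62+1+1+1+1 = 131.
Pick's theorem gives I = A − B/2 + 1 = 8937/2 − 131/2 + 1 = 4404.

4404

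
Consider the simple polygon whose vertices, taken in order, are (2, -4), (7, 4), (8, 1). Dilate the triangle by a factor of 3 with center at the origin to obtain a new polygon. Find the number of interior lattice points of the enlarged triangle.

Using the shoelace formula, 2A = |[2·4 − 7·(-4)] + [7·1 − 8·4] + [8·(-4) − 2·1]| = 23, so the area is 23/2.
Summing gcd(|Δx|,|Δy|) over the edges gives the boundary count: gcd(5,8) + gcd(1,3) + gcd(6,5) = 1+1+1 = 3.
Scaling by 3 multiplies the area by 3² = 9 (so the new area is 103.5) and multiplies the boundary lattice-point count by 3, giving 9.
By Pick's theorem, the interior count of the dilated polygon is 103.5 − 9/2 + 1 = 100.

100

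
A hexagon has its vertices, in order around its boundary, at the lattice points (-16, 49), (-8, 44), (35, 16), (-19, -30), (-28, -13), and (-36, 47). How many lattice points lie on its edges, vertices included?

Summing gcd(|Δx|,|Δy|) over the edges gives the boundary count: gcd(8,5) + gcd(43,28) + gcd(54,46) + gcd(9,17) + gcd(8,60) + gcd(20,2) = 1+1+2+1+4+2 = 11.

11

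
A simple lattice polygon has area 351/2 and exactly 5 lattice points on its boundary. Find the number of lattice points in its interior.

174

Pick's theorem A = I + B/2 − 1 rearranges to I = A − B/2 + 1 = 351/2 − 5/2 + 1 = 174.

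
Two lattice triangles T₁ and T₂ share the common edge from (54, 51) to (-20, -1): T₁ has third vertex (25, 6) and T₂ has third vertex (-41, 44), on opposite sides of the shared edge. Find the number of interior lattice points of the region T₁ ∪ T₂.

The union is the simple quadrilateral with vertices (54, 51), (25, 6), (-20, -1), (-41, 44) in order.
The shoelace formula gives twice the area as |(54·6 − 25·51) + (25·(-1) − (-20)·6) + ((-20)·44 − (-41)·(-1)) + ((-41)·51 − 54·44)| = 6244, so the area is 3122.
Along each edge there are gcd(|Δx|,|Δy|)+1 lattice points, so counting each shared vertex once the boundary has gcd(29,45) + gcd(45,7) + gcd(21,45) + gcd(95,7) = 1+1+3+1 = 6.
By Pick's theorem I = A − B/2 + 1 = 3122 − 6/2 + 1 = 3120.

3120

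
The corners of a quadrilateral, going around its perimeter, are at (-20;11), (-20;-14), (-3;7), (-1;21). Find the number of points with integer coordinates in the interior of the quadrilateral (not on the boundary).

By the shoelace formula, twice the signed area is |((-20)·(-14) − (-20)·11) + ((-20)·7 − (-3)·(-14)) + ((-3)·21 − (-1)·7) + ((-1)·11 − (-20)·21)| = 671, so the area is 335.5.
Along each edge there are gcd(|Δx|,|Δy|)+1 lattice points, so counting each shared vertex once the boundary has gcd(0,25) + gcd(17,21) + gcd(2,14) + gcd(19,10) = 25+1+2+1 = 29.
Pick's theorem gives I = A − B/2 + 1 = 335.5 − 29/2 + 1 = 322.

322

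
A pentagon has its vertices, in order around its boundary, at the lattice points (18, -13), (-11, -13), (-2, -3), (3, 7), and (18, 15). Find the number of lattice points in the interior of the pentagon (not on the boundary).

449

By the shoelace formula, twice the signed area is |(18·(-13) − (-11)·(-13)) + ((-11)·(-3) − (-2)·(-13)) + ((-2)·7 − 3·(-3)) + (3·15 − 18·7) + (18·(-13) − 18·15)| = 960, so the area is 480.
Along each edge there are gcd(|Δx|,|Δy|)+1 lattice points, so counting each shared vertex once the boundary has gcd(29,0) + gcd(9,10) + gcd(5,10) + gcd(15,8) + gcd(0,28) = 29+1+5+1+28 = 64.
By Pick's theorem A = I + B/2 − 1, so I = 480 − 64/2 + 1 = 449.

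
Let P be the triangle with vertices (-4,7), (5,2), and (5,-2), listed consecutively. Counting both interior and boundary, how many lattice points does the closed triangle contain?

26

By the shoelace formula, twice the signed area is |((-4)·2 − 5·7) + (5·(-2) − 5·2) + (5·7 − (-4)·(-2))| = 36, so the area is 18.
Summing gcd(|Δx|,|Δy|) over the edges gives the boundary count: gcd(9,5) + gcd(0,4) + gcd(9,9) = 1+4+9 = 14.
Pick's theorem gives I = A − B/2 + 1 = 18 − 14/2 + 1 = 12, so the closed region contains I + B = 12 + 14 = 26 lattice points.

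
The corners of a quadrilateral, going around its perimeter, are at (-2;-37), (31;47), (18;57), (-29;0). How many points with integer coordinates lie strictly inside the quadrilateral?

2348

By the shoelace formula, twice the signed area is |((-2)·47 − 31·(-37)) + (31·57 − 18·47) + (18·0 − (-29)·57) + ((-29)·(-37) − (-2)·0)| = 4700, so the area is 2350.
Summing gcd(|Δx|,|Δy|) over the edges gives the boundary count: gcd(33,84) + gcd(13,10) + gcd(47,57) + gcd(27,37) = 3+1+1+1 = 6.
Pick's theorem gives I = A − B/2 + 1 = 2350 − 6/2 + 1 = 2348.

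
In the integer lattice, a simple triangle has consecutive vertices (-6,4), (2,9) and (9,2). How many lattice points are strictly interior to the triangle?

42

Using the shoelace formula, 2A = |[(-6)·9 − 2·4] + [2·2 − 9·9] + [9·4 − (-6)·2]| = 91, so the area is 91/2.
Summing gcd(|Δx|,|Δy|) over the edges gives the boundary count: gcd(8,5) + gcd(7,7) + gcd(15,2) = 1+7+1 = 9.
Pick's theorem gives I = A − B/2 + 1 = 91/2 − 9/2 + 1 = 42.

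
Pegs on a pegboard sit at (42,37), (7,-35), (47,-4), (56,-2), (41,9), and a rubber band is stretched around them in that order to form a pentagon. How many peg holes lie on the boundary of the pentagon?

Along each edge there are gcd(|Δx|,|Δy|)+1 lattice points, so counting each shared vertex once the boundary has gcd(35,72) + gcd(40,31) + gcd(9,2) + gcd(15,11) + gcd(1,28) = 1+1+1+1+1 = 5.

5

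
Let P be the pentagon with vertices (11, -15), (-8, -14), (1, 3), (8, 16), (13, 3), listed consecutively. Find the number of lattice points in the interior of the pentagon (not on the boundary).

350

Using the shoelace formula, 2A = |(11·(-14) − (-8)·(-15)) + ((-8)·3 − 1·(-14)) + (1·16 − 8·3) + (8·3 − 13·16) + (13·(-15) − 11·3)| = 704, so the area is 352.
Summing gcd(|Δx|,|Δy|) over the edges gives the boundary count: gcd(19,1) + gcd(9,17) + gcd(7,13) + gcd(5,13) + gcd(2,18) = 1+1+1+1+2 = 6.
By Pick's theorem A = I + B/2 − 1, so I = 352 − 6/2 + 1 = 350.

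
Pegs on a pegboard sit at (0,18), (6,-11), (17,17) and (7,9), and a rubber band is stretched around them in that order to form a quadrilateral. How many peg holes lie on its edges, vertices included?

5

Summing gcd(|Δx|,|Δy|) over the edges gives the boundary count: gcd(6,29) + gcd(11,28) + gcd(10,8) + gcd(7,9) = 1+1+2+1 = 5.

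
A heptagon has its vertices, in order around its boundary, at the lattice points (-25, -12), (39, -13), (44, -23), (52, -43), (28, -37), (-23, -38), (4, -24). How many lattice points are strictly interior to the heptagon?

1395

The shoelace formula gives twice the area as |((-25)·(-13) − 39·(-12)) + (39·(-23) − 44·(-13)) + (44·(-43) − 52·(-23)) + (52·(-37) − 28·(-43)) + (28·(-38) − (-23)·(-37)) + ((-23)·(-24) − 4·(-38)) + (4·(-12) − (-25)·(-24))| = 2807, so the area is 2807/2.
The number of boundary lattice points is Σ gcd(|Δx|,|Δy|) = gcd(64,1) + gcd(5,10) + gcd(8,20) + gcd(24,6) + gcd(51,1) + gcd(27,14) + gcd(29,12) = 1+5+4+6+1+1+1 = 19.
Pick's theorem gives I = A − B/2 + 1 = 2807/2 − 19/2 + 1 = 1395.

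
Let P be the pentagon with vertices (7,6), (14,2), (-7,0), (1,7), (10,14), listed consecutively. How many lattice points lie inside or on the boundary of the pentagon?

The shoelace formula gives twice the area as |[7·2 − 14·6] + [14·0 − (-7)·2] + [(-7)·7 − 1·0] + [1·14 − 10·7] + [10·6 − 7·14]| = 199, so the area is 99.5.
Along each edge there are gcd(|Δx|,|Δy|)+1 lattice points, so counting each shared vertex once the boundary has gcd(7,4) + gcd(21,2) + gcd(8,7) + gcd(9,7) + gcd(3,8) = 1+1+1+1+1 = 5.
Pick's theorem gives I = A − B/2 + 1 = 99.5 − 5/2 + 1 = 98, so the closed region contains I + B = 98 + 5 = 103 lattice points.

103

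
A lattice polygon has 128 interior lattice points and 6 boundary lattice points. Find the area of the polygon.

130

By Pick's theorem, A = I + B/2 − 1 = 128 + 6/2 − 1 = 130.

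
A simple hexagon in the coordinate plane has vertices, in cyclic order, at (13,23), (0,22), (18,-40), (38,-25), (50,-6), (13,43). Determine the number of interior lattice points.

Using the shoelace formula, 2A = |(13·22 − 0·23) + (0·(-40) − 18·22) + (18·(-25) − 38·(-40)) + (38·(-6) − 50·(-25)) + (50·43 − 13·(-6)) + (13·23 − 13·43)| = 3950, so the area is 1975.
Along each edge there are gcd(|Δx|,|Δy|)+1 lattice points, so counting each shared vertex once the boundary has gcd(13,1) + gcd(18,62) + gcd(20,15) + gcd(12,19) + gcd(37,49) + gcd(0,20) = 1+2+5+1+1+20 = 30.
Pick's theorem gives I = A − B/2 + 1 = 1975 − 30/2 + 1 = 1961.

1961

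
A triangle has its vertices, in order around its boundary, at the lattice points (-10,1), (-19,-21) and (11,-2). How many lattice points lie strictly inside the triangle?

243

Using the shoelace formula, 2A = |((-10)·(-21) − (-19)·1) + ((-19)·(-2) − 11·(-21)) + (11·1 − (-10)·(-2))| = 489, so the area is 489/2.
Summing gcd(|Δx|,|Δy|) over the edges gives the boundary count: gcd(9,22) + gcd(30,19) + gcd(21,3) = 1+1+3 = 5.
By Pick's theorem A = I + B/2 − 1, so I = 489/2 − 5/2 + 1 = 243.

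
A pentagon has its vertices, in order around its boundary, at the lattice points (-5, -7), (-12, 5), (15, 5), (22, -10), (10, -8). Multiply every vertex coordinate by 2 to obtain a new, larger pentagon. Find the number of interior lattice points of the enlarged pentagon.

By the shoelace formula, twice the signed area is |[(-5)·5 − (-12)·(-7)] + [(-12)·5 − 15·5] + [15·(-10) − 22·5] + [22·(-8) − 10·(-10)] + [10·(-7) − (-5)·(-8)]| = 690, so the area is 345.
Along each edge there are gcd(|Δx|,|Δy|)+1 lattice points, so counting each shared vertex once the boundary has gcd(7,12) + gcd(27,0) + gcd(7,15) + gcd(12,2) + gcd(15,1) = 1+27+1+2+1 = 32.
Scaling by 2 multiplies the area by 2² = 4 (so the new area is 1380) and multiplies the boundary lattice-point count by 2, giving 64.
By Pick's theorem, the interior count of the dilated polygon is 1380 − 64/2 + 1 = 1349.

1349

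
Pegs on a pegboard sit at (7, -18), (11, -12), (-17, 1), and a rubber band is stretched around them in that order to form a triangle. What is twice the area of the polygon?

The shoelace formula gives twice the area as |[7·(-12) − 11·(-18)] + [11·1 − (-17)·(-12)] + [(-17)·(-18) − 7·1]| = 220, so the area is 110.

220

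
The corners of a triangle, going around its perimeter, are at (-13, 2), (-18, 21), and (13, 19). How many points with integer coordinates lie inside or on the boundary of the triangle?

292

By the shoelace formula, twice the signed area is |[(-13)·21 − (-18)·2] + [(-18)·19 − 13·21] + [13·2 − (-13)·19]| = 579, so the area is 579/2.
Summing gcd(|Δx|,|Δy|) over the edges gives the boundary count: gcd(5,19) + gcd(31,2) + gcd(26,17) = 1+1+1 = 3.
Pick's theorem gives I = A − B/2 + 1 = 579/2 − 3/2 + 1 = 289, so the closed region contains I + B = 289 + 3 = 292 lattice points.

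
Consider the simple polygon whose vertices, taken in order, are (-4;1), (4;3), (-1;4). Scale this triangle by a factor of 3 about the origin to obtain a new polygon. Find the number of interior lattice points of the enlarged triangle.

73

By the shoelace formula, twice the signed area is |((-4)·3 − 4·1) + (4·4 − (-1)·3) + ((-1)·1 − (-4)·4)| = 18, so the area is 9.
Summing gcd(|Δx|,|Δy|) over the edges gives the boundary count: gcd(8,2) + gcd(5,1) + gcd(3,3) = 2+1+3 = 6.
Scaling by 3 multiplies the area by 3² = 9 (so the new area is 81) and multiplies the boundary lattice-point count by 3, giving 18.
By Pick's theorem, the interior count of the dilated polygon is 81 − 18/2 + 1 = 73.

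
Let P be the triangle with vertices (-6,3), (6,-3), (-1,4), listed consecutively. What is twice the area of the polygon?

42

Using the shoelace formula, 2A = |[(-6)·(-3) − 6·3] + [6·4 − (-1)·(-3)] + [(-1)·3 − (-6)·4]| = 42, so the area is 21.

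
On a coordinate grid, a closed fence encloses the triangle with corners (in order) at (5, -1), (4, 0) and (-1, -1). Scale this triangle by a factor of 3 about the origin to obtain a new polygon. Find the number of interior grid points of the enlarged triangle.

The shoelace formula gives twice the area as |(5·0 − 4·(-1)) + (4·(-1) − (-1)·0) + ((-1)·(-1) − 5·(-1))| = 6, so the area is 3.
The number of boundary lattice points is Σ gcd(|Δx|,|Δy|) = gcd(1,1) + gcd(5,1) + gcd(6,0) = 1+1+6 = 8.
Scaling by 3 multiplies the area by 3² = 9 (so the new area is 27) and multiplies the boundary lattice-point count by 3, giving 24.
By Pick's theorem, the interior count of the dilated polygon is 27 − 24/2 + 1 = 16.

16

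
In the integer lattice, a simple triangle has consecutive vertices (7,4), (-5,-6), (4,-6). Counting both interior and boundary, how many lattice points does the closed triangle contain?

Using the shoelace formula, 2A = |(7·(-6) − (-5)·4) + ((-5)·(-6) − 4·(-6)) + (4·4 − 7·(-6))| = 90, so the area is 45.
Summing gcd(|Δx|,|Δy|) over the edges gives the boundary count: gcd(12,10) + gcd(9,0) + gcd(3,10) = 2+9+1 = 12.
Pick's theorem gives I = A − B/2 + 1 = 45 − 12/2 + 1 = 40, so the closed region contains I + B = 40 + 12 = 52 lattice points.

52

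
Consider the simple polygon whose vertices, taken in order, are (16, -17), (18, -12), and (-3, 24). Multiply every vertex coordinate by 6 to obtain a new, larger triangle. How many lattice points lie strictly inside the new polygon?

3172

By the shoelace formula, twice the signed area is |[16·(-12) − 18·(-17)] + [18·24 − (-3)·(-12)] + [(-3)·(-17) − 16·24]| = 177, so the area is 88.5.
The number of boundary lattice points is Σ gcd(|Δx|,|Δy|) = gcd(2,5) + gcd(21,36) + gcd(19,41) = 1+3+1 = 5.
Scaling by 6 multiplies the area by 6² = 36 (so the new area is 3186) and multiplies the boundary lattice-point count by 6, giving 30.
By Pick's theorem, the interior count of the dilated polygon is 3186 − 30/2 + 1 = 3172.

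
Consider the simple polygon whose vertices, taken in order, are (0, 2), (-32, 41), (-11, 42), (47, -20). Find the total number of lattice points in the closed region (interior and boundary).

By the shoelace formula, twice the signed area is |[0·41 − (-32)·2] + [(-32)·42 − (-11)·41] + [(-11)·(-20) − 47·42] + [47·2 − 0·(-20)]| = 2489, so the area is 1244.5.
Summing gcd(|Δx|,|Δy|) over the edges gives the boundary count: gcd(32,39) + gcd(21,1) + gcd(58,62) + gcd(47,22) = 1+1+2+1 = 5.
Pick's theorem gives I = A − B/2 + 1 = 1244.5 − 5/2 + 1 = 1243, so the closed region contains I + B = 1243 + 5 = 1248 lattice points.

1248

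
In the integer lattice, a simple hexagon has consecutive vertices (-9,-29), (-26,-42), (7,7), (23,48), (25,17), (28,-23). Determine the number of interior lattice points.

1482

The shoelace formula gives twice the area as |[(-9)·(-42) − (-26)·(-29)] + [(-26)·7 − 7·(-42)] + [7·48 − 23·7] + [23·17 − 25·48] + [25·(-23) − 28·17] + [28·(-29) − (-9)·(-23)]| = 2968, so the area is 1484.
Along each edge there are gcd(|Δx|,|Δy|)+1 lattice points, so counting each shared vertex once the boundary has gcd(17,13) + gcd(33,49) + gcd(16,41) + gcd(2,31) + gcd(3,40) + gcd(37,6) = 1+1+1+1+1+1 = 6.
Pick's theorem gives I = A − B/2 + 1 = 1484 − 6/2 + 1 = 1482.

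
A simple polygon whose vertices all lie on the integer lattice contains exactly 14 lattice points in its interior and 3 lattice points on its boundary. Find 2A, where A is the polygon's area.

Pick's theorem states A = I + B/2 − 1, so A = 14 + 3/2 − 1 = 29/2.
Hence 2A = 29.

29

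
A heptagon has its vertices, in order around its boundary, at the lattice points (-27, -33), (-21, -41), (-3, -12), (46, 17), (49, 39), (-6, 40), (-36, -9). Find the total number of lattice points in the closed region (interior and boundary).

The shoelace formula gives twice the area as |((-27)·(-41) − (-21)·(-33)) + ((-21)·(-12) − (-3)·(-41)) + ((-3)·17 − 46·(-12)) + (46·39 − 49·17) + (49·40 − (-6)·39) + ((-6)·(-9) − (-36)·40) + ((-36)·(-33) − (-27)·(-9))| = 6638, so the area is 3319.
Summing gcd(|Δx|,|Δy|) over the edges gives the boundary count: gcd(6,8) + gcd(18,29) + gcd(49,29) + gcd(3,22) + gcd(55,1) + gcd(30,49) + gcd(9,24) = 2+1+1+1+1+1+3 = 10.
Pick's theorem gives I = A − B/2 + 1 = 3319 − 10/2 + 1 = 3315, so the closed region contains I + B = 3315 + 10 = 3325 lattice points.

3325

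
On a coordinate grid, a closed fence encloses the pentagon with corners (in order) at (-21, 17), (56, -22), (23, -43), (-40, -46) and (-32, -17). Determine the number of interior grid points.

3428

By the shoelace formula, twice the signed area is |((-21)·(-22) − 56·17) + (56·(-43) − 23·(-22)) + (23·(-46) − (-40)·(-43)) + ((-40)·(-17) − (-32)·(-46)) + ((-32)·17 − (-21)·(-17))| = 6863, so the area is 3431.5.
The number of boundary lattice points is Σ gcd(|Δx|,|Δy|) = gcd(77,39) + gcd(33,21) + gcd(63,3) + gcd(8,29) + gcd(11,34) = 1+3+3+1+1 = 9.
By Pick's theorem A = I + B/2 − 1, so I = 3431.5 − 9/2 + 1 = 3428.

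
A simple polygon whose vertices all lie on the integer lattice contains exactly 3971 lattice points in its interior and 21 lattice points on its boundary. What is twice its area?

7961

Pick's theorem states A = I + B/2 − 1, so A = 3971 + 21/2 − 1 = 7961/2.
Hence 2A = 7961.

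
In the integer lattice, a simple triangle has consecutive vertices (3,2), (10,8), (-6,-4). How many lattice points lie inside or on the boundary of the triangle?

11

By the shoelace formula, twice the signed area is |(3·8 − 10·2) + (10·(-4) − (-6)·8) + ((-6)·2 − 3·(-4))| = 12, so the area is 6.
The number of boundary lattice points is Σ gcd(|Δx|,|Δy|) = gcd(7,6) + gcd(16,12) + gcd(9,6) = 1+4+3 = 8.
Pick's theorem gives I = A − B/2 + 1 = 6 − 8/2 + 1 = 3, so the closed region contains I + B = 3 + 8 = 11 lattice points.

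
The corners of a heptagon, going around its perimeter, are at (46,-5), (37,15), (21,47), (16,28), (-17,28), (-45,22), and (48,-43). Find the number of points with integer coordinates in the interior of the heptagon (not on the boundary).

3254

Using the shoelace formula, 2A = |[46·15 − 37·(-5)] + [37·47 − 21·15] + [21·28 − 16·47] + [16·28 − (-17)·28] + [(-17)·22 − (-45)·28] + [(-45)·(-43) − 48·22] + [48·(-5) − 46·(-43)]| = 6562, so the area is 3281.
The number of boundary lattice points is Σ gcd(|Δx|,|Δy|) = gcd(9,20) + gcd(16,32) + gcd(5,19) + gcd(33,0) + gcd(28,6) + gcd(93,65) + gcd(2,38) = 1+16+1+33+2+1+2 = 56.
Pick's theorem gives I = A − B/2 + 1 = 3281 − 56/2 + 1 = 3254.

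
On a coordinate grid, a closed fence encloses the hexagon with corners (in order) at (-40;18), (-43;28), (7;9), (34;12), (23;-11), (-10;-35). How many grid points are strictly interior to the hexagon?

2144

By the shoelace formula, twice the signed area is |[(-40)·28 − (-43)·18] + [(-43)·9 − 7·28] + [7·12 − 34·9] + [34·(-11) − 23·12] + [23·(-35) − (-10)·(-11)] + [(-10)·18 − (-40)·(-35)]| = 4296, so the area is 2148.
Along each edge there are gcd(|Δx|,|Δy|)+1 lattice points, so counting each shared vertex once the boundary has gcd(3,10) + gcd(50,19) + gcd(27,3) + gcd(11,23) + gcd(33,24) + gcd(30,53) = 1+1+3+1+3+1 = 10.
Pick's theorem gives I = A − B/2 + 1 = 2148 − 10/2 + 1 = 2144.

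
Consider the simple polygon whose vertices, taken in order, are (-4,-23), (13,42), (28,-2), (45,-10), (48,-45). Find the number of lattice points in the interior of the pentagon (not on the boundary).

2043

Using the shoelace formula, 2A = |((-4)·42 − 13·(-23)) + (13·(-2) − 28·42) + (28·(-10) − 45·(-2)) + (45·(-45) − 48·(-10)) + (48·(-23) − (-4)·(-45))| = 4090, so the area is 2045.
Summing gcd(|Δx|,|Δy|) over the edges gives the boundary count: gcd(17,65) + gcd(15,44) + gcd(17,8) + gcd(3,35) + gcd(52,22) = 1+1+1+1+2 = 6.
By Pick's theorem A = I + B/2 − 1, so I = 2045 − 6/2 + 1 = 2043.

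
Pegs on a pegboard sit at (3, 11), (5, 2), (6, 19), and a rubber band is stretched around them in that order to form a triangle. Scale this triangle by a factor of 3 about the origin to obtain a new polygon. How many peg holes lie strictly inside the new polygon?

Using the shoelace formula, 2A = |(3·2 − 5·11) + (5·19 − 6·2) + (6·11 − 3·19)| = 43, so the area is 43/2.
The number of boundary lattice points is Σ gcd(|Δx|,|Δy|) = gcd(2,9) + gcd(1,17) + gcd(3,8) = 1+1+1 = 3.
Scaling by 3 multiplies the area by 3² = 9 (so the new area is 387/2) and multiplies the boundary lattice-point count by 3, giving 9.
By Pick's theorem, the interior count of the dilated polygon is 387/2 − 9/2 + 1 = 190.

190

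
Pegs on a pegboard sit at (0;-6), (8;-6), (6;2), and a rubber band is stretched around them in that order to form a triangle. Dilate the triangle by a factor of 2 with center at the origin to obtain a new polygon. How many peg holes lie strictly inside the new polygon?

Using the shoelace formula, 2A = |[0·(-6) − 8·(-6)] + [8·2 − 6·(-6)] + [6·(-6) − 0·2]| = 64, so the area is 32.
Along each edge there are gcd(|Δx|,|Δy|)+1 lattice points, so counting each shared vertex once the boundary has gcd(8,0) + gcd(2,8) + gcd(6,8) = 8+2+2 = 12.
Scaling by 2 multiplies the area by 2² = 4 (so the new area is 128) and multiplies the boundary lattice-point count by 2, giving 24.
By Pick's theorem, the interior count of the dilated polygon is 128 − 24/2 + 1 = 117.

117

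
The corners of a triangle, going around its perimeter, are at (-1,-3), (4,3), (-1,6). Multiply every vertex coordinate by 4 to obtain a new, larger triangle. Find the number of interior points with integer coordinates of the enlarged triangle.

The shoelace formula gives twice the area as |((-1)·3 − 4·(-3)) + (4·6 − (-1)·3) + ((-1)·(-3) − (-1)·6)| = 45, so the area is 22.5.
The number of boundary lattice points is Σ gcd(|Δx|,|Δy|) = gcd(5,6) + gcd(5,3) + gcd(0,9) = 1+1+9 = 11.
Scaling by 4 multiplies the area by 4² = 16 (so the new area is 360) and multiplies the boundary lattice-point count by 4, giving 44.
By Pick's theorem, the interior count of the dilated polygon is 360 − 44/2 + 1 = 339.

339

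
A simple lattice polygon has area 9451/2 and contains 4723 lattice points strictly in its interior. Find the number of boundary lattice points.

Pick's theorem gives A = I + B/2 − 1, so B = 2(A − I + 1) = 2(9451/2 − 4723 + 1) = 7.

7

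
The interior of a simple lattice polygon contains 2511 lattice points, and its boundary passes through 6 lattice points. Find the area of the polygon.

2513

Pick's theorem states A = I + B/2 − 1, so A = 2511 + 6/2 − 1 = 2513.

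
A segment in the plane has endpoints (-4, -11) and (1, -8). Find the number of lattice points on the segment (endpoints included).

The number of lattice points on a segment between lattice points is gcd(|Δx|,|Δy|) + 1 = gcd(5,3) + 1 = 1 + 1 = 2.

2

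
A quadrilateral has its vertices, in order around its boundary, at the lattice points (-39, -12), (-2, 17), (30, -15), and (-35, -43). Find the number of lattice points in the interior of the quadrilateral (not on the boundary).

2103

Using the shoelace formula, 2A = |((-39)·17 − (-2)·(-12)) + ((-2)·(-15) − 30·17) + (30·(-43) − (-35)·(-15)) + ((-35)·(-12) − (-39)·(-43))| = 4239, so the area is 4239/2.
Along each edge there are gcd(|Δx|,|Δy|)+1 lattice points, so counting each shared vertex once the boundary has gcd(37,29) + gcd(32,32) + gcd(65,28) + gcd(4,31) = 1+32+1+1 = 35.
By Pick's theorem A = I + B/2 − 1, so I = 4239/2 − 35/2 + 1 = 2103.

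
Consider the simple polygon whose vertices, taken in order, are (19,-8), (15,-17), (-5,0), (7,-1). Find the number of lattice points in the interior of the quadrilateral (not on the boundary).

By the shoelace formula, twice the signed area is |(19·(-17) − 15·(-8)) + (15·0 − (-5)·(-17)) + ((-5)·(-1) − 7·0) + (7·(-8) − 19·(-1))| = 320, so the area is 160.
Along each edge there are gcd(|Δx|,|Δy|)+1 lattice points, so counting each shared vertex once the boundary has gcd(4,9) + gcd(20,17) + gcd(12,1) + gcd(12,7) = 1+1+1+1 = 4.
By Pick's theorem A = I + B/2 − 1, so I = 160 − 4/2 + 1 = 159.

159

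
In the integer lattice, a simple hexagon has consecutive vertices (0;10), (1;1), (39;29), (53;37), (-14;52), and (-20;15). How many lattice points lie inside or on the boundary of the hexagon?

1902

Using the shoelace formula, 2A = |[0·1 − 1·10] + [1·29 − 39·1] + [39·37 − 53·29] + [53·52 − (-14)·37] + [(-14)·15 − (-20)·52] + [(-20)·10 − 0·15]| = 3790, so the area is 1895.
The number of boundary lattice points is Σ gcd(|Δx|,|Δy|) = gcd(1,9) + gcd(38,28) + gcd(14,8) + gcd(67,15) + gcd(6,37) + gcd(20,5) = 1+2+2+1+1+5 = 12.
Pick's theorem gives I = A − B/2 + 1 = 1895 − 12/2 + 1 = 1890, so the closed region contains I + B = 1890 + 12 = 1902 lattice points.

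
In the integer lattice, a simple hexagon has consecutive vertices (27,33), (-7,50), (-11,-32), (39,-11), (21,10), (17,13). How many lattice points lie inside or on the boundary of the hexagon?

By the shoelace formula, twice the signed area is |[27·50 − (-7)·33] + [(-7)·(-32) − (-11)·50] + [(-11)·(-11) − 39·(-32)] + [39·10 − 21·(-11)] + [21·13 − 17·10] + [17·33 − 27·13]| = 4658, so the area is 2329.
The number of boundary lattice points is Σ gcd(|Δx|,|Δy|) = gcd(34,17) + gcd(4,82) + gcd(50,21) + gcd(18,21) + gcd(4,3) + gcd(10,20) = 17+2+1+3+1+10 = 34.
Pick's theorem gives I = A − B/2 + 1 = 2329 − 34/2 + 1 = 2313, so the closed region contains I + B = 2313 + 34 = 2347 lattice points.

2347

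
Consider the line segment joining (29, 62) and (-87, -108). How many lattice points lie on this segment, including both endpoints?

The number of lattice points on a segment between lattice points is gcd(|Δx|,|Δy|) + 1 = gcd(116,170) + 1 = 2 + 1 = 3.

3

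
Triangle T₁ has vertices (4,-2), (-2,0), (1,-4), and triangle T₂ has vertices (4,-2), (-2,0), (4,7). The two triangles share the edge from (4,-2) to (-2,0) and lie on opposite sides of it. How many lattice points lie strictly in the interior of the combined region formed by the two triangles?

31

The union is the simple quadrilateral with vertices (4,-2), (1,-4), (-2,0), (4,7) in order.
The shoelace formula gives twice the area as |(4·(-4) − 1·(-2)) + (1·0 − (-2)·(-4)) + ((-2)·7 − 4·0) + (4·(-2) − 4·7)| = 72, so the area is 36.
The number of boundary lattice points is Σ gcd(|Δx|,|Δy|) = gcd(3,2) + gcd(3,4) + gcd(6,7) + gcd(0,9) = 1+1+1+9 = 12.
By Pick's theorem I = A − B/2 + 1 = 36 − 12/2 + 1 = 31.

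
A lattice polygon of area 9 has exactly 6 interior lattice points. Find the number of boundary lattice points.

Pick's theorem gives A = I + B/2 − 1, so B = 2(A − I + 1) = 2(9 − 6 + 1) = 8.

8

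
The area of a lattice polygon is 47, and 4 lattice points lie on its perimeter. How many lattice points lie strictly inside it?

46

From Pick's theorem, I = A − B/2 + 1 = 47 − 4/2 + 1 = 46.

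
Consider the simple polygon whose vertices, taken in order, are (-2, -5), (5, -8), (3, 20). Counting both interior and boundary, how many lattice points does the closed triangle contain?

Using the shoelace formula, 2A = |((-2)·(-8) − 5·(-5)) + (5·20 − 3·(-8)) + (3·(-5) − (-2)·20)| = 190, so the area is 95.
Along each edge there are gcd(|Δx|,|Δy|)+1 lattice points, so counting each shared vertex once the boundary has gcd(7,3) + gcd(2,28) + gcd(5,25) = 1+2+5 = 8.
Pick's theorem gives I = A − B/2 + 1 = 95 − 8/2 + 1 = 92, so the closed region contains I + B = 92 + 8 = 100 lattice points.

100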